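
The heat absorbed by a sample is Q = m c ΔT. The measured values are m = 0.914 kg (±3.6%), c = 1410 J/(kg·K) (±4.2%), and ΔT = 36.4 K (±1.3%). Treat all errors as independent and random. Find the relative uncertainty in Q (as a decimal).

For a monomial Q ∝ m, c, ΔT, fractional errors add in quadrature:
  (1·δm/m)² = (1×0.0360)² = 0.00130;  (1·δc/c)² = (1×0.0420)² = 0.00176;  (1·δΔT/ΔT)² = (1×0.0130)² = 0.000169
δQ/Q = √(0.00323) = 0.0568

0.0568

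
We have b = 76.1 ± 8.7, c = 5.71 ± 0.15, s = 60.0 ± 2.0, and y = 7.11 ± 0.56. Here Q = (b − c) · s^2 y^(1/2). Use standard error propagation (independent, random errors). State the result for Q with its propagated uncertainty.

Let u = b − c = 70.4. δu = √(δb² + δc²) = √(75.7 + 0.0225) = 8.70, so δu/u = 0.124.
Q is then a monomial in u, s, y:
δQ/Q = √((δu/u)² + (2·δs/s)² + (½·δy/y)²) = √(0.0153 + 0.00444 + 0.00155) = 0.146
Q = 6.76e+05, so δQ = 0.146 × 6.76e+05 = 98600.

(6.76 ± 0.986) × 10^5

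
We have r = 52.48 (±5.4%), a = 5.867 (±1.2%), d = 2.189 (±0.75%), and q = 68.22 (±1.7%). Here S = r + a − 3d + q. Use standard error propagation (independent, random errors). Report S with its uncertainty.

Each term contributes (cᵢ δxᵢ)² to (δS)²:
  (δr)² = 8.03;  (δa)² = 0.00496;  (3·δd)² = 0.00243;  (δq)² = 1.34
δS = √(9.38) = 3.06
S = 120.0.

120.0 ± 3.06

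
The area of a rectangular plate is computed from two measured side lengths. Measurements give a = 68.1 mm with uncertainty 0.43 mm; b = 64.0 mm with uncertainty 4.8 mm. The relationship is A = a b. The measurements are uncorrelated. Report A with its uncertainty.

Each factor contributes (exponent × relative error)² to (δA/A)²:
  (1·δa/a)² = (1×0.00631)² = 3.99e-05;  (1·δb/b)² = (1×0.0750)² = 0.00562
δA/A = √(0.00566) = 0.0753
A = 4360 mm^2, so δA = 0.0753 × 4360 = 328 mm^2.

4360 ± 328 mm^2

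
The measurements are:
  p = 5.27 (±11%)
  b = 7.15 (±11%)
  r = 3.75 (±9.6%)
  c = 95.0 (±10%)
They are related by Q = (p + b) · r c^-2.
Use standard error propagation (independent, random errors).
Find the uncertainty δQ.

0.00121

Let u = p + b = 12.4. δu = √(δp² + δb²) = √(0.336 + 0.619) = 0.977, so δu/u = 0.0787.
Q is then a monomial in u, r, c:
δQ/Q = √((δu/u)² + (1·δr/r)² + (-2·δc/c)²) = √(0.00619 + 0.00922 + 0.0400) = 0.235
Q = 0.00516, so δQ = 0.235 × 0.00516 = 0.00121.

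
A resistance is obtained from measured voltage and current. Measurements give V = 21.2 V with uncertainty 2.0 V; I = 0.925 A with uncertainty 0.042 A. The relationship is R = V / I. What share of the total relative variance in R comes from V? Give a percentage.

81.2%

(δR/R)² = (1·δV/V)² + (-1·δI/I)²
  V term: (1×0.0943)² = 0.00890
  I term: (-1×0.0454)² = 0.00206
Total = 0.0110. Share from V = 0.00890/0.0110 = 0.812.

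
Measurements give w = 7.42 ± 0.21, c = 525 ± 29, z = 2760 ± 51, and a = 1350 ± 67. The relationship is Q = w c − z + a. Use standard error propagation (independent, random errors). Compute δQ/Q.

0.103

Let p = w·c = 3900. δp/p = √((1·δw/w)² + (1·δc/c)²) = √(0.000801 + 0.00305) = 0.0621, so δp = 242.
Q = p − z + a: δQ = √(δp² + δz² + δa²) = √(58500 + 2600 + 4490) = 256
Q = 2490, so δQ/Q = 256/2490 = 0.103.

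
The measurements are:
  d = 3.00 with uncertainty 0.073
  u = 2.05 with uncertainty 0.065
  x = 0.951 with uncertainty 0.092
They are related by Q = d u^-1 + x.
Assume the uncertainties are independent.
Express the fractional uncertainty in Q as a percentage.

4.52%

Let p = d·u^-1 = 1.46. δp/p = √((1·δd/d)² + (-1·δu/u)²) = √(0.000592 + 0.00101) = 0.0400, so δp = 0.0585.
Q = p + x: δQ = √(δp² + δx²) = √(0.00342 + 0.00846) = 0.109
Q = 2.41, so δQ/Q = 0.109/2.41 = 0.0452.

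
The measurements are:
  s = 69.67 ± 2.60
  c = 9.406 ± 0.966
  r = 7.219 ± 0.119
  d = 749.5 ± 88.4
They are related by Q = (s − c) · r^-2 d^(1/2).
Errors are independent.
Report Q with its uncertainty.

31.66 ± 2.59

Let u = s − c = 60.26. δu = √(δs² + δc²) = √(6.76 + 0.933) = 2.77, so δu/u = 0.0460.
Q is then a monomial in u, r, d:
δQ/Q = √((δu/u)² + (-2·δr/r)² + (½·δd/d)²) = √(0.00212 + 0.00109 + 0.00348) = 0.0817
Q = 31.66, so δQ = 0.0817 × 31.66 = 2.59.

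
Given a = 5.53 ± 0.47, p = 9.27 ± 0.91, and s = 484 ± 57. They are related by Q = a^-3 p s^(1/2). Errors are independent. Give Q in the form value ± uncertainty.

1.21 ± 0.337

Since Q is a product/quotient, work with relative uncertainties:
  (-3·δa/a)² = (-3×0.0850)² = 0.0650;  (1·δp/p)² = (1×0.0982)² = 0.00964;  (½·δs/s)² = (0.5×0.118)² = 0.00347
δQ/Q = √(0.0781) = 0.279
Q = 1.21, so δQ = 0.279 × 1.21 = 0.337.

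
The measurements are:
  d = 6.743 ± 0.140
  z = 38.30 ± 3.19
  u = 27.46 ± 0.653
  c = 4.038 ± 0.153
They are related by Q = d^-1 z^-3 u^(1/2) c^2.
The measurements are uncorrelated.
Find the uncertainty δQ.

Each factor contributes (exponent × relative error)² to (δQ/Q)²:
  (-1·δd/d)² = (-1×0.0208)² = 0.000431;  (-3·δz/z)² = (-3×0.0833)² = 0.0624;  (½·δu/u)² = (0.5×0.0238)² = 0.000141;  (2·δc/c)² = (2×0.0379)² = 0.00574
δQ/Q = √(0.0687) = 0.262
Q = 0.0002255, so δQ = 0.262 × 0.0002255 = 5.91e-05.

5.91e-05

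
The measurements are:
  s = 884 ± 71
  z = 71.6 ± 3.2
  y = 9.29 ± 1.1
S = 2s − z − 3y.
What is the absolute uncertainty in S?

Each term contributes (cᵢ δxᵢ)² to (δS)²:
  (2·δs)² = 20200;  (δz)² = 10.2;  (3·δy)² = 10.9
δS = √(20200) = 142

142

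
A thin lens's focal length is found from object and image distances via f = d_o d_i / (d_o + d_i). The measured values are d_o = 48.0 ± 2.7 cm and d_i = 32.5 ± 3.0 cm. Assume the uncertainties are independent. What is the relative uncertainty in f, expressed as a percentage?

∂f/∂d_o = (d_i/(d_o+d_i))² = 0.163;  ∂f/∂d_i = (d_o/(d_o+d_i))² = 0.356
δf = √((∂f/∂d_o · δd_o)² + (∂f/∂d_i · δd_i)²) = √(0.194 + 1.14) = 1.15 cm
f = 19.4 cm, so δf/f = 1.15/19.4 = 0.0595.

5.95%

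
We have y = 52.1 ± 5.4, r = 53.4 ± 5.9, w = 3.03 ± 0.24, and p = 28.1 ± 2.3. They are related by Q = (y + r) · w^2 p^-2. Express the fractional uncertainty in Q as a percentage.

24.0%

Let u = y + r = 106. δu = √(δy² + δr²) = √(29.2 + 34.8) = 8.00, so δu/u = 0.0758.
Q is then a monomial in u, w, p:
δQ/Q = √((δu/u)² + (2·δw/w)² + (-2·δp/p)²) = √(0.00575 + 0.0251 + 0.0268) = 0.240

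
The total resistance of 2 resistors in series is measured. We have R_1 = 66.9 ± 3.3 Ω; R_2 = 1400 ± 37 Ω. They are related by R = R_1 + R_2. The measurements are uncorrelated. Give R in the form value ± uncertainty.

1470 ± 37.1 Ω

Absolute uncertainties add in quadrature for a linear combination:
  (δR_1)² = 10.9;  (δR_2)² = 1370
δR = √(1380) = 37.1 Ω
R = 1470 Ω.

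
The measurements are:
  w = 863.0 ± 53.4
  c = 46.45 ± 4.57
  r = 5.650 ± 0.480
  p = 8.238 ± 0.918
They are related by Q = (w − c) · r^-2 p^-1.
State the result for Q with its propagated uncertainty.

3.105 ± 0.663

Let u = w − c = 816.5. δu = √(δw² + δc²) = √(2850 + 20.9) = 53.6, so δu/u = 0.0656.
Q is then a monomial in u, r, p:
δQ/Q = √((δu/u)² + (-2·δr/r)² + (-1·δp/p)²) = √(0.00431 + 0.0289 + 0.0124) = 0.214
Q = 3.105, so δQ = 0.214 × 3.105 = 0.663.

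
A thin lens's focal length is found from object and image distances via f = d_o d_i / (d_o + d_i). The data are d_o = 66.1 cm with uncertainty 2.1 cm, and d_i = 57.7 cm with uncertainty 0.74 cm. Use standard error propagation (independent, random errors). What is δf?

0.503 cm

∂f/∂d_o = (d_i/(d_o+d_i))² = 0.217;  ∂f/∂d_i = (d_o/(d_o+d_i))² = 0.285
δf = √((∂f/∂d_o · δd_o)² + (∂f/∂d_i · δd_i)²) = √(0.208 + 0.0445) = 0.503 cm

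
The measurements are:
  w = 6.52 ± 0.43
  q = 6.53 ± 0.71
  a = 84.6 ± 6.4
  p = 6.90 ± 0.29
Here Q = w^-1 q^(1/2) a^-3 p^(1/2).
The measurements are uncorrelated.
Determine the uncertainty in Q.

4.14e-07

Q is a product of powers, so relative uncertainties combine in quadrature:
  (-1·δw/w)² = (-1×0.0660)² = 0.00435;  (½·δq/q)² = (0.5×0.109)² = 0.00296;  (-3·δa/a)² = (-3×0.0757)² = 0.0515;  (½·δp/p)² = (0.5×0.0420)² = 0.000442
δQ/Q = √(0.0593) = 0.243
Q = 1.7e-06, so δQ = 0.243 × 1.7e-06 = 4.14e-07.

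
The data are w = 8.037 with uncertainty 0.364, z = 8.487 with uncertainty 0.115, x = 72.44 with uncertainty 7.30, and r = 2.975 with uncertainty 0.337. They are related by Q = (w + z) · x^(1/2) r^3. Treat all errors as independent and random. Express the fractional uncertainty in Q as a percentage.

Let u = w + z = 16.52. δu = √(δw² + δz²) = √(0.132 + 0.0132) = 0.382, so δu/u = 0.0231.
Q is then a monomial in u, x, r:
δQ/Q = √((δu/u)² + (½·δx/x)² + (3·δr/r)²) = √(0.000534 + 0.00254 + 0.115) = 0.344

34.4%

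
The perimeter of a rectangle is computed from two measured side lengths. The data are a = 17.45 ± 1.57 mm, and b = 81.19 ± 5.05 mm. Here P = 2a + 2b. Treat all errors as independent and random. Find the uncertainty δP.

10.6 mm

Absolute uncertainties add in quadrature for a linear combination:
  (2·δa)² = 9.86;  (2·δb)² = 102
δP = √(112) = 10.6 mm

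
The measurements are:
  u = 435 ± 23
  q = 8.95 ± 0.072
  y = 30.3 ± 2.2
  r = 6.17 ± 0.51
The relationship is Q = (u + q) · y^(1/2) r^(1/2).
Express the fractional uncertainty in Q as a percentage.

Let w = u + q = 444. δw = √(δu² + δq²) = √(529 + 0.00518) = 23.0, so δw/w = 0.0518.
Q is then a monomial in w, y, r:
δQ/Q = √((δw/w)² + (½·δy/y)² + (½·δr/r)²) = √(0.00268 + 0.00132 + 0.00171) = 0.0756

7.56%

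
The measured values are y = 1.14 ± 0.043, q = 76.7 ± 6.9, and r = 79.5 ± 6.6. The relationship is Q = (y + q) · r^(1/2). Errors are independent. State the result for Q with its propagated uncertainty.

694 ± 67.9

Let u = y + q = 77.8. δu = √(δy² + δq²) = √(0.00185 + 47.6) = 6.90, so δu/u = 0.0886.
Q is then a monomial in u, r:
δQ/Q = √((δu/u)² + (½·δr/r)²) = √(0.00786 + 0.00172) = 0.0979
Q = 694, so δQ = 0.0979 × 694 = 67.9.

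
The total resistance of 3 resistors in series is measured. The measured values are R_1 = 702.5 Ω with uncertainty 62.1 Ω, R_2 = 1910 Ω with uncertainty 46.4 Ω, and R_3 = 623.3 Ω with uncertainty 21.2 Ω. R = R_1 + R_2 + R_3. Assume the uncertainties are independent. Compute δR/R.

Each term contributes (cᵢ δxᵢ)² to (δR)²:
  (δR_1)² = 3860;  (δR_2)² = 2150;  (δR_3)² = 449
δR = √(6460) = 80.4 Ω
R = 3236 Ω, so δR/R = 80.4/3236 = 0.0248.

0.0248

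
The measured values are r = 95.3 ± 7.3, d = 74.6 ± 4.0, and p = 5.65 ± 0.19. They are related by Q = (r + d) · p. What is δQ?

Let u = r + d = 170. δu = √(δr² + δd²) = √(53.3 + 16.0) = 8.32, so δu/u = 0.0490.
Q is then a monomial in u, p:
δQ/Q = √((δu/u)² + (1·δp/p)²) = √(0.00240 + 0.00113) = 0.0594
Q = 960, so δQ = 0.0594 × 960 = 57.0.

57.0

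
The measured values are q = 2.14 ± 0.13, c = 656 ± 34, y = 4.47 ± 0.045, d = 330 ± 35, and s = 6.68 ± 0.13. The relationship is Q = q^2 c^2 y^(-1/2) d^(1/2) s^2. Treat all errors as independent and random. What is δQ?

1.31e+08

Products/powers → add relative errors in quadrature, weighted by exponent:
  (2·δq/q)² = (2×0.0607)² = 0.0148;  (2·δc/c)² = (2×0.0518)² = 0.0107;  (−½·δy/y)² = (-0.5×0.0101)² = 2.53e-05;  (½·δd/d)² = (0.5×0.106)² = 0.00281;  (2·δs/s)² = (2×0.0195)² = 0.00151
δQ/Q = √(0.0299) = 0.173
Q = 7.56e+08, so δQ = 0.173 × 7.56e+08 = 1.31e+08.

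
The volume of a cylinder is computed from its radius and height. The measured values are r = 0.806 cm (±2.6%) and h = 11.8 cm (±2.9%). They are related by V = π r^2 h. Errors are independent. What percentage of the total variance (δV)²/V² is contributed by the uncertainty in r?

(δV/V)² = (2·δr/r)² + (1·δh/h)²
  r term: (2×0.0260)² = 0.00270
  h term: (1×0.0290)² = 0.000841
Total = 0.00355. Share from r = 0.00270/0.00355 = 0.763.

76.3%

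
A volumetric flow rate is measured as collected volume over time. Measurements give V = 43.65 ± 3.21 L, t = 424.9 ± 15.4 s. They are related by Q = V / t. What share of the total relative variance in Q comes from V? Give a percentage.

(δQ/Q)² = (1·δV/V)² + (-1·δt/t)²
  V term: (1×0.0735)² = 0.00541
  t term: (-1×0.0362)² = 0.00131
Total = 0.00672. Share from V = 0.00541/0.00672 = 0.805.

80.5%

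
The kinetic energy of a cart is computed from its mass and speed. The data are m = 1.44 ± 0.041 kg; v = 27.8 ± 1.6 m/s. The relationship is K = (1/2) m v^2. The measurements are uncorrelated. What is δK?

Since K is a product/quotient, work with relative uncertainties:
  (1·δm/m)² = (1×0.0285)² = 0.000811;  (2·δv/v)² = (2×0.0576)² = 0.0132
δK/K = √(0.0141) = 0.119
K = 556 J, so δK = 0.119 × 556 = 66.0 J.

66.0 J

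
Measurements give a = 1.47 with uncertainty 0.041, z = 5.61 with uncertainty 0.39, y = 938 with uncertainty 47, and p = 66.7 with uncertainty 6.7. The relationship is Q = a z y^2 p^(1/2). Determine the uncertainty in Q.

7.99e+06

For a monomial Q ∝ a, z, y^2, p^(1/2), fractional errors add in quadrature:
  (1·δa/a)² = (1×0.0279)² = 0.000778;  (1·δz/z)² = (1×0.0695)² = 0.00483;  (2·δy/y)² = (2×0.0501)² = 0.0100;  (½·δp/p)² = (0.5×0.100)² = 0.00252
δQ/Q = √(0.0182) = 0.135
Q = 5.93e+07, so δQ = 0.135 × 5.93e+07 = 7.99e+06.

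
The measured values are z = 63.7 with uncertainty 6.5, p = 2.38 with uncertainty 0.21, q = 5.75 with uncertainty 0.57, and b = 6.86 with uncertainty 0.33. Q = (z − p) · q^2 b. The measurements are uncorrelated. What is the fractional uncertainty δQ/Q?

0.230

Let u = z − p = 61.3. δu = √(δz² + δp²) = √(42.2 + 0.0441) = 6.50, so δu/u = 0.106.
Q is then a monomial in u, q, b:
δQ/Q = √((δu/u)² + (2·δq/q)² + (1·δb/b)²) = √(0.0112 + 0.0393 + 0.00231) = 0.230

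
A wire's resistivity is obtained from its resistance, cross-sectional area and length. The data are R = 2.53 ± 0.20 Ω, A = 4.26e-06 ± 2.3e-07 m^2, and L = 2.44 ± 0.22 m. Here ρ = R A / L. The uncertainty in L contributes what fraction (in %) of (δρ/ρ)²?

(δρ/ρ)² = (1·δR/R)² + (1·δA/A)² + (-1·δL/L)²
  R term: (1×0.0791)² = 0.00625
  A term: (1×0.0540)² = 0.00291
  L term: (-1×0.0902)² = 0.00813
Total = 0.0173. Share from L = 0.00813/0.0173 = 0.470.

47.0%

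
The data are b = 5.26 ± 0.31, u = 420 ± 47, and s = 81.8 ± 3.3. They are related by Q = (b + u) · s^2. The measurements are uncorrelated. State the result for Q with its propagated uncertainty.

Let w = b + u = 425. δw = √(δb² + δu²) = √(0.0961 + 2210) = 47.0, so δw/w = 0.111.
Q is then a monomial in w, s:
δQ/Q = √((δw/w)² + (2·δs/s)²) = √(0.0122 + 0.00651) = 0.137
Q = 2.85e+06, so δQ = 0.137 × 2.85e+06 = 3.89e+05.

(2.85 ± 0.389) × 10^6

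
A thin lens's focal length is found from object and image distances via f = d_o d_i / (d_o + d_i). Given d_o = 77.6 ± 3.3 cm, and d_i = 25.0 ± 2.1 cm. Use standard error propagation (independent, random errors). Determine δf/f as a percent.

∂f/∂d_o = (d_i/(d_o+d_i))² = 0.0594;  ∂f/∂d_i = (d_o/(d_o+d_i))² = 0.572
δf = √((∂f/∂d_o · δd_o)² + (∂f/∂d_i · δd_i)²) = √(0.0384 + 1.44) = 1.22 cm
f = 18.9 cm, so δf/f = 1.22/18.9 = 0.0644.

6.44%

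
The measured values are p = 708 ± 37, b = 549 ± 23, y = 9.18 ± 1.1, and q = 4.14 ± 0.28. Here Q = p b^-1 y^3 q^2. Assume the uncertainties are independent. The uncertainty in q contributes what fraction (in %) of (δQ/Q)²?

(δQ/Q)² = (1·δp/p)² + (-1·δb/b)² + (3·δy/y)² + (2·δq/q)²
  p term: (1×0.0523)² = 0.00273
  b term: (-1×0.0419)² = 0.00176
  y term: (3×0.120)² = 0.129
  q term: (2×0.0676)² = 0.0183
Total = 0.152. Share from q = 0.0183/0.152 = 0.120.

12.0%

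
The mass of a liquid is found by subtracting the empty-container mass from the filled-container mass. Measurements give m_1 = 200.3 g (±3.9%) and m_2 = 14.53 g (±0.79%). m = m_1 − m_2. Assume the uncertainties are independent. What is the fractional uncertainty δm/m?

0.0421

Each term contributes (cᵢ δxᵢ)² to (δm)²:
  (δm_1)² = 61.0;  (δm_2)² = 0.0132
δm = √(61.0) = 7.81 g
m = 185.8 g, so δm/m = 7.81/185.8 = 0.0421.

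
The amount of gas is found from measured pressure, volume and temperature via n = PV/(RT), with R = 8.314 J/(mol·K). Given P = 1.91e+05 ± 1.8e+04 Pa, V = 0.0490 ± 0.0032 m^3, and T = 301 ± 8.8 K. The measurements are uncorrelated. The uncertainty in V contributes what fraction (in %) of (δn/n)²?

30.5%

(δn/n)² = (1·δP/P)² + (1·δV/V)² + (-1·δT/T)²
  P term: (1×0.0942)² = 0.00888
  V term: (1×0.0653)² = 0.00426
  T term: (-1×0.0292)² = 0.000855
Total = 0.0140. Share from V = 0.00426/0.0140 = 0.305.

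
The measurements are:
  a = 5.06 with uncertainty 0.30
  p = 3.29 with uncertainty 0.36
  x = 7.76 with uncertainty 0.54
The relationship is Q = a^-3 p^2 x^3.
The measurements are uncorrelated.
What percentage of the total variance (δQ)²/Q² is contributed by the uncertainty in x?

35.4%

(δQ/Q)² = (-3·δa/a)² + (2·δp/p)² + (3·δx/x)²
  a term: (-3×0.0593)² = 0.0316
  p term: (2×0.109)² = 0.0479
  x term: (3×0.0696)² = 0.0436
Total = 0.123. Share from x = 0.0436/0.123 = 0.354.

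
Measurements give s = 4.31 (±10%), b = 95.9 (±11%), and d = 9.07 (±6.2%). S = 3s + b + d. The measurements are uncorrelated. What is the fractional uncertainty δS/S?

Absolute uncertainties add in quadrature for a linear combination:
  (3·δs)² = 1.67;  (δb)² = 111;  (δd)² = 0.316
δS = √(113) = 10.6
S = 118, so δS/S = 10.6/118 = 0.0903.

0.0903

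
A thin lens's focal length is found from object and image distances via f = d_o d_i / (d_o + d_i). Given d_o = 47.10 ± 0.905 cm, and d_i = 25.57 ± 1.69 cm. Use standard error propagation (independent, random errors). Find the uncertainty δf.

0.719 cm

∂f/∂d_o = (d_i/(d_o+d_i))² = 0.124;  ∂f/∂d_i = (d_o/(d_o+d_i))² = 0.420
δf = √((∂f/∂d_o · δd_o)² + (∂f/∂d_i · δd_i)²) = √(0.0126 + 0.504) = 0.719 cm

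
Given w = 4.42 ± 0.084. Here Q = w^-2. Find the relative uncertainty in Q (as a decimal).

Q ∝ w^-2, so δQ/Q = |-2| · δw/w = 2 × 0.0190 = 0.0380.

0.0380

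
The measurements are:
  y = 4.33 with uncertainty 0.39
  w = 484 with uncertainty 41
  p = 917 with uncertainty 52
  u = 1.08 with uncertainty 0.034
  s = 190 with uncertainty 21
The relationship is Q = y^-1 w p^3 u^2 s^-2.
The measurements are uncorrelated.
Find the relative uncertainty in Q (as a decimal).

Products/powers → add relative errors in quadrature, weighted by exponent:
  (-1·δy/y)² = (-1×0.0901)² = 0.00811;  (1·δw/w)² = (1×0.0847)² = 0.00718;  (3·δp/p)² = (3×0.0567)² = 0.0289;  (2·δu/u)² = (2×0.0315)² = 0.00396;  (-2·δs/s)² = (-2×0.111)² = 0.0489
δQ/Q = √(0.0971) = 0.312

0.312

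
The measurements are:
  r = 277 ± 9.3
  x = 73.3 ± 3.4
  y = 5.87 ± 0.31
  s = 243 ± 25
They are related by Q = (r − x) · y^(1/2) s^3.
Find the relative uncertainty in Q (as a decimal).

Let u = r − x = 204. δu = √(δr² + δx²) = √(86.5 + 11.6) = 9.90, so δu/u = 0.0486.
Q is then a monomial in u, y, s:
δQ/Q = √((δu/u)² + (½·δy/y)² + (3·δs/s)²) = √(0.00236 + 0.000697 + 0.0953) = 0.314

0.314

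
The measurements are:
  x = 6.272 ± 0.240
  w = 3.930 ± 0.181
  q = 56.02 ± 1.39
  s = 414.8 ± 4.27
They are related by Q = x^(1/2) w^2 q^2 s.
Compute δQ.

5.38e+06

Each factor contributes (exponent × relative error)² to (δQ/Q)²:
  (½·δx/x)² = (0.5×0.0383)² = 0.000366;  (2·δw/w)² = (2×0.0461)² = 0.00848;  (2·δq/q)² = (2×0.0248)² = 0.00246;  (1·δs/s)² = (1×0.0103)² = 0.000106
δQ/Q = √(0.0114) = 0.107
Q = 5.035e+07, so δQ = 0.107 × 5.035e+07 = 5.38e+06.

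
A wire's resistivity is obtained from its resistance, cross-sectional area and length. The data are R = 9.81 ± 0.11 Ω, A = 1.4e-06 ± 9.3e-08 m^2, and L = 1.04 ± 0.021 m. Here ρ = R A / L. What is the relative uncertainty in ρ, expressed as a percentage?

ρ is a product of powers, so relative uncertainties combine in quadrature:
  (1·δR/R)² = (1×0.0112)² = 0.000126;  (1·δA/A)² = (1×0.0664)² = 0.00441;  (-1·δL/L)² = (-1×0.0202)² = 0.000408
δρ/ρ = √(0.00495) = 0.0703

7.03%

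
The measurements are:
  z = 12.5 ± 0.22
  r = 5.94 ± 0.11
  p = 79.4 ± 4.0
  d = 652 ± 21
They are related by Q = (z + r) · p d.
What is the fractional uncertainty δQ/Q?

Let u = z + r = 18.4. δu = √(δz² + δr²) = √(0.0484 + 0.0121) = 0.246, so δu/u = 0.0133.
Q is then a monomial in u, p, d:
δQ/Q = √((δu/u)² + (1·δp/p)² + (1·δd/d)²) = √(0.000178 + 0.00254 + 0.00104) = 0.0613

0.0613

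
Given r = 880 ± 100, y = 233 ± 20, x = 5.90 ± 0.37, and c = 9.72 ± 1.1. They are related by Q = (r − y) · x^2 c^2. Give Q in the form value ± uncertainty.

Let u = r − y = 647. δu = √(δr² + δy²) = √(10000 + 400) = 102, so δu/u = 0.158.
Q is then a monomial in u, x, c:
δQ/Q = √((δu/u)² + (2·δx/x)² + (2·δc/c)²) = √(0.0248 + 0.0157 + 0.0512) = 0.303
Q = 2.13e+06, so δQ = 0.303 × 2.13e+06 = 6.45e+05.

(2.13 ± 0.645) × 10^6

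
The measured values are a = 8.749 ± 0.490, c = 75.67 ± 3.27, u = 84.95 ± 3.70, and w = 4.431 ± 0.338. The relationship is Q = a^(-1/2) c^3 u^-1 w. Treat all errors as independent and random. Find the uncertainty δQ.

1220

For a monomial Q ∝ a^(-1/2), c^3, u^-1, w, fractional errors add in quadrature:
  (−½·δa/a)² = (-0.5×0.0560)² = 0.000784;  (3·δc/c)² = (3×0.0432)² = 0.0168;  (-1·δu/u)² = (-1×0.0436)² = 0.00190;  (1·δw/w)² = (1×0.0763)² = 0.00582
δQ/Q = √(0.0253) = 0.159
Q = 7641, so δQ = 0.159 × 7641 = 1220.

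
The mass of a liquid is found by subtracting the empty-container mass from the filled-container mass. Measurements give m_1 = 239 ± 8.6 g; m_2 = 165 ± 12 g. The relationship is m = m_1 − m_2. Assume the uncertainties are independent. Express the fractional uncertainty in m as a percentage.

m is a linear combination, so absolute uncertainties add in quadrature:
  (δm_1)² = 74.0;  (δm_2)² = 144
δm = √(218) = 14.8 g
m = 74.0 g, so δm/m = 14.8/74.0 = 0.200.

20.0%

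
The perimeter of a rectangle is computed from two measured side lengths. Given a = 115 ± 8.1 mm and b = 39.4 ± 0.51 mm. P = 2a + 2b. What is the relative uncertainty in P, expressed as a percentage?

5.26%

Sums and differences: (δP)² = Σ (cᵢ δxᵢ)².
  (2·δa)² = 262;  (2·δb)² = 1.04
δP = √(263) = 16.2 mm
P = 309 mm, so δP/P = 16.2/309 = 0.0526.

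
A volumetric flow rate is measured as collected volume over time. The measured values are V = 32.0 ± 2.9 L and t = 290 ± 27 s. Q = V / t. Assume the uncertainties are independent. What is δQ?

0.0143 L/s

Relative error in a monomial: (δQ/Q)² = Σ (nᵢ · δxᵢ/xᵢ)².
  (1·δV/V)² = (1×0.0906)² = 0.00821;  (-1·δt/t)² = (-1×0.0931)² = 0.00867
δQ/Q = √(0.0169) = 0.130
Q = 0.110 L/s, so δQ = 0.130 × 0.110 = 0.0143 L/s.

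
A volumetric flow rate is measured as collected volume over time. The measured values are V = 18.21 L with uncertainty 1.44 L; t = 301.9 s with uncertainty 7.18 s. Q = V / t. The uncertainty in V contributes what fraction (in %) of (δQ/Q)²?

(δQ/Q)² = (1·δV/V)² + (-1·δt/t)²
  V term: (1×0.0791)² = 0.00625
  t term: (-1×0.0238)² = 0.000566
Total = 0.00682. Share from V = 0.00625/0.00682 = 0.917.

91.7%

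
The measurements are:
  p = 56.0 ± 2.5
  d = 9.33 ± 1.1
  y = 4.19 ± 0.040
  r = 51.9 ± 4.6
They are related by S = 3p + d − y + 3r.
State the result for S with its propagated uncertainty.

329 ± 15.7

For a sum/difference, combine absolute errors in quadrature:
  (3·δp)² = 56.2;  (δd)² = 1.21;  (δy)² = 0.00160;  (3·δr)² = 190
δS = √(248) = 15.7
S = 329.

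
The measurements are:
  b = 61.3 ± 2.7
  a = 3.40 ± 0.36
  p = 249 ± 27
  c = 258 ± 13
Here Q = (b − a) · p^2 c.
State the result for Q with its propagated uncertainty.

Let u = b − a = 57.9. δu = √(δb² + δa²) = √(7.29 + 0.130) = 2.72, so δu/u = 0.0470.
Q is then a monomial in u, p, c:
δQ/Q = √((δu/u)² + (2·δp/p)² + (1·δc/c)²) = √(0.00221 + 0.0470 + 0.00254) = 0.228
Q = 9.26e+08, so δQ = 0.228 × 9.26e+08 = 2.11e+08.

(9.26 ± 2.11) × 10^8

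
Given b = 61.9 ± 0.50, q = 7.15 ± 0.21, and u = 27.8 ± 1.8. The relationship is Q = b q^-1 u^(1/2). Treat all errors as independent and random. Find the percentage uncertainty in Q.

4.45%

Since Q is a product/quotient, work with relative uncertainties:
  (1·δb/b)² = (1×0.00808)² = 6.52e-05;  (-1·δq/q)² = (-1×0.0294)² = 0.000863;  (½·δu/u)² = (0.5×0.0647)² = 0.00105
δQ/Q = √(0.00198) = 0.0445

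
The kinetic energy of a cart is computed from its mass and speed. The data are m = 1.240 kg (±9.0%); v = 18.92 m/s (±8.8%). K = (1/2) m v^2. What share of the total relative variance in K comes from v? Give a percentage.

(δK/K)² = (1·δm/m)² + (2·δv/v)²
  m term: (1×0.0900)² = 0.00810
  v term: (2×0.0880)² = 0.0310
Total = 0.0391. Share from v = 0.0310/0.0391 = 0.793.

79.3%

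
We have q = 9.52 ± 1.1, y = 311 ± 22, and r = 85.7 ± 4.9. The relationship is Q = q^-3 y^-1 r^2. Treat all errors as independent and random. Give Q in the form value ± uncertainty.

0.0274 ± 0.0102

Relative error in a monomial: (δQ/Q)² = Σ (nᵢ · δxᵢ/xᵢ)².
  (-3·δq/q)² = (-3×0.116)² = 0.120;  (-1·δy/y)² = (-1×0.0707)² = 0.00500;  (2·δr/r)² = (2×0.0572)² = 0.0131
δQ/Q = √(0.138) = 0.372
Q = 0.0274, so δQ = 0.372 × 0.0274 = 0.0102.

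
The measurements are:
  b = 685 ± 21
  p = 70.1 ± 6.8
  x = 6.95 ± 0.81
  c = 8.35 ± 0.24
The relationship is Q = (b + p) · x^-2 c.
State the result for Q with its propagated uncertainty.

131 ± 30.9

Let u = b + p = 755. δu = √(δb² + δp²) = √(441 + 46.2) = 22.1, so δu/u = 0.0292.
Q is then a monomial in u, x, c:
δQ/Q = √((δu/u)² + (-2·δx/x)² + (1·δc/c)²) = √(0.000855 + 0.0543 + 0.000826) = 0.237
Q = 131, so δQ = 0.237 × 131 = 30.9.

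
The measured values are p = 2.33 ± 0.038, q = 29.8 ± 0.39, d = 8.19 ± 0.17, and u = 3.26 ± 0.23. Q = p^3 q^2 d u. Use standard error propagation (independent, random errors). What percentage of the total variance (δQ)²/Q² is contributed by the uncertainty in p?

(δQ/Q)² = (3·δp/p)² + (2·δq/q)² + (1·δd/d)² + (1·δu/u)²
  p term: (3×0.0163)² = 0.00239
  q term: (2×0.0131)² = 0.000685
  d term: (1×0.0208)² = 0.000431
  u term: (1×0.0706)² = 0.00498
Total = 0.00849. Share from p = 0.00239/0.00849 = 0.282.

28.2%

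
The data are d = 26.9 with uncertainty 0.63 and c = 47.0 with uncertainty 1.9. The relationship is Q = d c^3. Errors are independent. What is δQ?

3.45e+05

Q is a product of powers, so relative uncertainties combine in quadrature:
  (1·δd/d)² = (1×0.0234)² = 0.000548;  (3·δc/c)² = (3×0.0404)² = 0.0147
δQ/Q = √(0.0153) = 0.124
Q = 2.79e+06, so δQ = 0.124 × 2.79e+06 = 3.45e+05.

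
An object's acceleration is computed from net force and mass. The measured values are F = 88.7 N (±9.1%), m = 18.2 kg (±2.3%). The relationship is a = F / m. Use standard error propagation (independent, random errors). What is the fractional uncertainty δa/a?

0.0939

a is a product of powers, so relative uncertainties combine in quadrature:
  (1·δF/F)² = (1×0.0910)² = 0.00828;  (-1·δm/m)² = (-1×0.0230)² = 0.000529
δa/a = √(0.00881) = 0.0939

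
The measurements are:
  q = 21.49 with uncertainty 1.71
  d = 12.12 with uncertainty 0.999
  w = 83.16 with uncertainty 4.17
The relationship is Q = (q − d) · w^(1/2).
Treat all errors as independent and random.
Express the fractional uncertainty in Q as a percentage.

Let u = q − d = 9.370. δu = √(δq² + δd²) = √(2.92 + 0.998) = 1.98, so δu/u = 0.211.
Q is then a monomial in u, w:
δQ/Q = √((δu/u)² + (½·δw/w)²) = √(0.0447 + 0.000629) = 0.213

21.3%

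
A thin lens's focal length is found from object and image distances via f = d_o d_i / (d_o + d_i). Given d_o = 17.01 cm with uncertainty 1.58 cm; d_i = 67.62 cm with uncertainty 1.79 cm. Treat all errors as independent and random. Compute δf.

1.01 cm

∂f/∂d_o = (d_i/(d_o+d_i))² = 0.638;  ∂f/∂d_i = (d_o/(d_o+d_i))² = 0.0404
δf = √((∂f/∂d_o · δd_o)² + (∂f/∂d_i · δd_i)²) = √(1.02 + 0.00523) = 1.01 cm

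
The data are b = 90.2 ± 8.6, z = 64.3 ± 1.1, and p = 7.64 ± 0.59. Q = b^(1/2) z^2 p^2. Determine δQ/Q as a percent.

16.5%

Relative error in a monomial: (δQ/Q)² = Σ (nᵢ · δxᵢ/xᵢ)².
  (½·δb/b)² = (0.5×0.0953)² = 0.00227;  (2·δz/z)² = (2×0.0171)² = 0.00117;  (2·δp/p)² = (2×0.0772)² = 0.0239
δQ/Q = √(0.0273) = 0.165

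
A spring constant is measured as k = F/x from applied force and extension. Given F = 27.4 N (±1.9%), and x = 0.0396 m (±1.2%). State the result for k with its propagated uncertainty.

For a monomial k ∝ F, x^-1, fractional errors add in quadrature:
  (1·δF/F)² = (1×0.0190)² = 0.000361;  (-1·δx/x)² = (-1×0.0120)² = 0.000144
δk/k = √(0.000505) = 0.0225
k = 692 N/m, so δk = 0.0225 × 692 = 15.5 N/m.

692 ± 15.5 N/m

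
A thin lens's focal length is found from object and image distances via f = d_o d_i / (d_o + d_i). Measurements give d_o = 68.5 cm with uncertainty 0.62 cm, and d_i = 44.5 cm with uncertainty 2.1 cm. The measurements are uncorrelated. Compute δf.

∂f/∂d_o = (d_i/(d_o+d_i))² = 0.155;  ∂f/∂d_i = (d_o/(d_o+d_i))² = 0.367
δf = √((∂f/∂d_o · δd_o)² + (∂f/∂d_i · δd_i)²) = √(0.00925 + 0.596) = 0.778 cm

0.778 cm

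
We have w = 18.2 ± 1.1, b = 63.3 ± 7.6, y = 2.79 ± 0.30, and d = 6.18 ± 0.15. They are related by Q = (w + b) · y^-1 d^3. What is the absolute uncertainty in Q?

Let u = w + b = 81.5. δu = √(δw² + δb²) = √(1.21 + 57.8) = 7.68, so δu/u = 0.0942.
Q is then a monomial in u, y, d:
δQ/Q = √((δu/u)² + (-1·δy/y)² + (3·δd/d)²) = √(0.00888 + 0.0116 + 0.00530) = 0.160
Q = 6890, so δQ = 0.160 × 6890 = 1110.

1110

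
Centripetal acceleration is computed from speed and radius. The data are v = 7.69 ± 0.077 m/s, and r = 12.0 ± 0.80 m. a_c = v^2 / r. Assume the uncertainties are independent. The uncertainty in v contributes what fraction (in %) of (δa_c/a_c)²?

(δa_c/a_c)² = (2·δv/v)² + (-1·δr/r)²
  v term: (2×0.0100)² = 0.000401
  r term: (-1×0.0667)² = 0.00444
Total = 0.00485. Share from v = 0.000401/0.00485 = 0.0828.

8.28%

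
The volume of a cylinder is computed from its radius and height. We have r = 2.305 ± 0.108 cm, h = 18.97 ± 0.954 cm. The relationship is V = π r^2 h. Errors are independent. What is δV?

33.7 cm^3

Products/powers → add relative errors in quadrature, weighted by exponent:
  (2·δr/r)² = (2×0.0469)² = 0.00878;  (1·δh/h)² = (1×0.0503)² = 0.00253
δV/V = √(0.0113) = 0.106
V = 316.6 cm^3, so δV = 0.106 × 316.6 = 33.7 cm^3.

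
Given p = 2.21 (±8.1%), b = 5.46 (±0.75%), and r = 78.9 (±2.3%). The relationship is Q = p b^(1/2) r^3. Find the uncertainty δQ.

Each factor contributes (exponent × relative error)² to (δQ/Q)²:
  (1·δp/p)² = (1×0.0810)² = 0.00656;  (½·δb/b)² = (0.5×0.00750)² = 1.41e-05;  (3·δr/r)² = (3×0.0230)² = 0.00476
δQ/Q = √(0.0113) = 0.106
Q = 2.54e+06, so δQ = 0.106 × 2.54e+06 = 2.7e+05.

2.7e+05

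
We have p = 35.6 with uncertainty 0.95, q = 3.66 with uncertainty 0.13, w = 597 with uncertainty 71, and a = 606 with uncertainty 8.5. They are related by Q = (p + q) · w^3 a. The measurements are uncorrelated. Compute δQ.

1.81e+12

Let u = p + q = 39.3. δu = √(δp² + δq²) = √(0.902 + 0.0169) = 0.959, so δu/u = 0.0244.
Q is then a monomial in u, w, a:
δQ/Q = √((δu/u)² + (3·δw/w)² + (1·δa/a)²) = √(0.000596 + 0.127 + 0.000197) = 0.358
Q = 5.06e+12, so δQ = 0.358 × 5.06e+12 = 1.81e+12.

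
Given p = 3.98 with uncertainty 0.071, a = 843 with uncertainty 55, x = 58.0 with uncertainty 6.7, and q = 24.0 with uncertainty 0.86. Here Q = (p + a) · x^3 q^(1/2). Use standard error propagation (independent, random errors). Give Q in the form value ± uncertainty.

(8.10 ± 2.86) × 10^8

Let u = p + a = 847. δu = √(δp² + δa²) = √(0.00504 + 3020) = 55.0, so δu/u = 0.0649.
Q is then a monomial in u, x, q:
δQ/Q = √((δu/u)² + (3·δx/x)² + (½·δq/q)²) = √(0.00422 + 0.120 + 0.000321) = 0.353
Q = 8.1e+08, so δQ = 0.353 × 8.1e+08 = 2.86e+08.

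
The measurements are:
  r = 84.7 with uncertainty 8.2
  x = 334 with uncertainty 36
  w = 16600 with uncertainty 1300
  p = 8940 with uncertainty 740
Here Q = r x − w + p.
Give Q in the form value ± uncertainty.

Let h = r·x = 28300. δh/h = √((1·δr/r)² + (1·δx/x)²) = √(0.00937 + 0.0116) = 0.145, so δh = 4100.
Q = h − w + p: δQ = √(δh² + δw² + δp²) = √(1.68e+07 + 1.69e+06 + 5.48e+05) = 4360
Q = 20600.

20600 ± 4360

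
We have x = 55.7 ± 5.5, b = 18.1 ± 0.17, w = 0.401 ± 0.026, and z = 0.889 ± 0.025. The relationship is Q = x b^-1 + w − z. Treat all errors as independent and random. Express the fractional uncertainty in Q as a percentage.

11.9%

Let p = x·b^-1 = 3.08. δp/p = √((1·δx/x)² + (-1·δb/b)²) = √(0.00975 + 8.82e-05) = 0.0992, so δp = 0.305.
Q = p + w − z: δQ = √(δp² + δw² + δz²) = √(0.0932 + 0.000676 + 0.000625) = 0.307
Q = 2.59, so δQ/Q = 0.307/2.59 = 0.119.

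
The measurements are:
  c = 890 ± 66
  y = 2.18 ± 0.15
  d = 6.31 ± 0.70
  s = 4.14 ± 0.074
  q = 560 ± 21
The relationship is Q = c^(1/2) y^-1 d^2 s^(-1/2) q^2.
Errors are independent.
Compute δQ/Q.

0.247

Relative error in a monomial: (δQ/Q)² = Σ (nᵢ · δxᵢ/xᵢ)².
  (½·δc/c)² = (0.5×0.0742)² = 0.00137;  (-1·δy/y)² = (-1×0.0688)² = 0.00473;  (2·δd/d)² = (2×0.111)² = 0.0492;  (−½·δs/s)² = (-0.5×0.0179)² = 7.99e-05;  (2·δq/q)² = (2×0.0375)² = 0.00562
δQ/Q = √(0.0610) = 0.247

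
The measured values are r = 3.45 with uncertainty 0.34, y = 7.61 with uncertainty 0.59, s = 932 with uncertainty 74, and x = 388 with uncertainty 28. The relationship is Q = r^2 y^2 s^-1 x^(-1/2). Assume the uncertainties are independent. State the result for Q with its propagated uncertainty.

0.0375 ± 0.00997

Relative error in a monomial: (δQ/Q)² = Σ (nᵢ · δxᵢ/xᵢ)².
  (2·δr/r)² = (2×0.0986)² = 0.0388;  (2·δy/y)² = (2×0.0775)² = 0.0240;  (-1·δs/s)² = (-1×0.0794)² = 0.00630;  (−½·δx/x)² = (-0.5×0.0722)² = 0.00130
δQ/Q = √(0.0705) = 0.266
Q = 0.0375, so δQ = 0.266 × 0.0375 = 0.00997.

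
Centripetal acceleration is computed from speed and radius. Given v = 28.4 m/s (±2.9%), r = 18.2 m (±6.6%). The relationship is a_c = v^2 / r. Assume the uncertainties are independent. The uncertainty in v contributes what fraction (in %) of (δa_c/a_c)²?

(δa_c/a_c)² = (2·δv/v)² + (-1·δr/r)²
  v term: (2×0.0290)² = 0.00336
  r term: (-1×0.0660)² = 0.00436
Total = 0.00772. Share from v = 0.00336/0.00772 = 0.436.

43.6%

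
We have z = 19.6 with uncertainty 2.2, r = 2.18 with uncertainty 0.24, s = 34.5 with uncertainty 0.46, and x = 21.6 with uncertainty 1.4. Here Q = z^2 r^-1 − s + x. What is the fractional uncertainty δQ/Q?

0.270

Let p = z^2·r^-1 = 176. δp/p = √((2·δz/z)² + (-1·δr/r)²) = √(0.0504 + 0.0121) = 0.250, so δp = 44.1.
Q = p − s + x: δQ = √(δp² + δs² + δx²) = √(1940 + 0.212 + 1.96) = 44.1
Q = 163, so δQ/Q = 44.1/163 = 0.270.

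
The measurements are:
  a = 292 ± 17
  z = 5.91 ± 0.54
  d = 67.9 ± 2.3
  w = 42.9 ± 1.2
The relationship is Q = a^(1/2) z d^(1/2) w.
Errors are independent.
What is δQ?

3620

Each factor contributes (exponent × relative error)² to (δQ/Q)²:
  (½·δa/a)² = (0.5×0.0582)² = 0.000847;  (1·δz/z)² = (1×0.0914)² = 0.00835;  (½·δd/d)² = (0.5×0.0339)² = 0.000287;  (1·δw/w)² = (1×0.0280)² = 0.000782
δQ/Q = √(0.0103) = 0.101
Q = 35700, so δQ = 0.101 × 35700 = 3620.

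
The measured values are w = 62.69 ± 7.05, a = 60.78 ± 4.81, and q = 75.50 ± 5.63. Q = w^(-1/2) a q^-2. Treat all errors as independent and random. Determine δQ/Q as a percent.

Q is a product of powers, so relative uncertainties combine in quadrature:
  (−½·δw/w)² = (-0.5×0.112)² = 0.00316;  (1·δa/a)² = (1×0.0791)² = 0.00626;  (-2·δq/q)² = (-2×0.0746)² = 0.0222
δQ/Q = √(0.0317) = 0.178

17.8%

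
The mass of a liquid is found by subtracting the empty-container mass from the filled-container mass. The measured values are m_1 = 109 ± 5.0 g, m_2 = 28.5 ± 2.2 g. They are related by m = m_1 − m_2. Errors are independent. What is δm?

5.46 g

For a sum/difference, combine absolute errors in quadrature:
  (δm_1)² = 25.0;  (δm_2)² = 4.84
δm = √(29.8) = 5.46 g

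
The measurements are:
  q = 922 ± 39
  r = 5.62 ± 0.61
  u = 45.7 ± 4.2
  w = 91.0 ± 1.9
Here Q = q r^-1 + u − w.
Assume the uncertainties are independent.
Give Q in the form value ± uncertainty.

Let p = q·r^-1 = 164. δp/p = √((1·δq/q)² + (-1·δr/r)²) = √(0.00179 + 0.0118) = 0.116, so δp = 19.1.
Q = p + u − w: δQ = √(δp² + δu² + δw²) = √(365 + 17.6 + 3.61) = 19.7
Q = 119.

119 ± 19.7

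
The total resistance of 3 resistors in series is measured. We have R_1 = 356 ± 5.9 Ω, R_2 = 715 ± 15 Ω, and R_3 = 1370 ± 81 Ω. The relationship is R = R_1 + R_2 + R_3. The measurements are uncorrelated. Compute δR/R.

For a sum/difference, combine absolute errors in quadrature:
  (δR_1)² = 34.8;  (δR_2)² = 225;  (δR_3)² = 6560
δR = √(6820) = 82.6 Ω
R = 2440 Ω, so δR/R = 82.6/2440 = 0.0338.

0.0338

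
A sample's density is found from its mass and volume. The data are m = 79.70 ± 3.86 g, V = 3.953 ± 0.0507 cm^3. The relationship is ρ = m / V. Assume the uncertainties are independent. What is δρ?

Since ρ is a product/quotient, work with relative uncertainties:
  (1·δm/m)² = (1×0.0484)² = 0.00235;  (-1·δV/V)² = (-1×0.0128)² = 0.000164
δρ/ρ = √(0.00251) = 0.0501
ρ = 20.16 g/cm^3, so δρ = 0.0501 × 20.16 = 1.01 g/cm^3.

1.01 g/cm^3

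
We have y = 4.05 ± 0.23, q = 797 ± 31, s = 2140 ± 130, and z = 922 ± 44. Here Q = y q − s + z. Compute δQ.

Let p = y·q = 3230. δp/p = √((1·δy/y)² + (1·δq/q)²) = √(0.00323 + 0.00151) = 0.0688, so δp = 222.
Q = p − s + z: δQ = √(δp² + δs² + δz²) = √(49400 + 16900 + 1940) = 261

261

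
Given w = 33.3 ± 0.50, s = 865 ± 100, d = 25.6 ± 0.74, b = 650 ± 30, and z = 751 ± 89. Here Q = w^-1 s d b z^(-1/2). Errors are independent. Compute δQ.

2230

For a monomial Q ∝ w^-1, s, d, b, z^(-1/2), fractional errors add in quadrature:
  (-1·δw/w)² = (-1×0.0150)² = 0.000225;  (1·δs/s)² = (1×0.116)² = 0.0134;  (1·δd/d)² = (1×0.0289)² = 0.000836;  (1·δb/b)² = (1×0.0462)² = 0.00213;  (−½·δz/z)² = (-0.5×0.119)² = 0.00351
δQ/Q = √(0.0201) = 0.142
Q = 15800, so δQ = 0.142 × 15800 = 2230.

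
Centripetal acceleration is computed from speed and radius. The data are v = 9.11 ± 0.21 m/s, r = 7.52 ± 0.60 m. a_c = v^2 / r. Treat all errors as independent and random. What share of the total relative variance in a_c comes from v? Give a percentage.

25.0%

(δa_c/a_c)² = (2·δv/v)² + (-1·δr/r)²
  v term: (2×0.0231)² = 0.00213
  r term: (-1×0.0798)² = 0.00637
Total = 0.00849. Share from v = 0.00213/0.00849 = 0.250.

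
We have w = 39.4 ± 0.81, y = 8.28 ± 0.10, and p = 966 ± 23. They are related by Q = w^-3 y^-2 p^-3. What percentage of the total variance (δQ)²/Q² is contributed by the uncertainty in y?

6.15%

(δQ/Q)² = (-3·δw/w)² + (-2·δy/y)² + (-3·δp/p)²
  w term: (-3×0.0206)² = 0.00380
  y term: (-2×0.0121)² = 0.000583
  p term: (-3×0.0238)² = 0.00510
Total = 0.00949. Share from y = 0.000583/0.00949 = 0.0615.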